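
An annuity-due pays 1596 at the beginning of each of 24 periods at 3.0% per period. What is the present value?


PV_due = PMT * (1-(1+i)^(-n))/i * (1+i)
PV_immediate = 27029.1252
PV_due = 27029.1252 * 1.03
= 27839.999


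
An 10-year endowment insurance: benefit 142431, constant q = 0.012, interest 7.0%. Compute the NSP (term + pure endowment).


Term component = 11452.7395
Pure endowment = 10_p_x * v^10 * benefit = 0.886277 * 0.508349 * 142431 = 64170.6137
NSP = 75623.3531


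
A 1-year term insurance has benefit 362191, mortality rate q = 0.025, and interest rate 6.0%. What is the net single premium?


NSP = benefit * q * v
v = 1/(1+i) = 0.943396
NSP = 362191 * 0.025 * 0.943396
= 8542.2406


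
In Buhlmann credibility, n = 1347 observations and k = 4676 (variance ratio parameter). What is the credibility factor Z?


Z = n / (n + k)
= 1347 / (1347 + 4676)
= 1347 / 6023
= 0.2236


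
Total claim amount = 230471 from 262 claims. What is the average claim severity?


severity = total / number
= 230471 / 262
= 879.6603


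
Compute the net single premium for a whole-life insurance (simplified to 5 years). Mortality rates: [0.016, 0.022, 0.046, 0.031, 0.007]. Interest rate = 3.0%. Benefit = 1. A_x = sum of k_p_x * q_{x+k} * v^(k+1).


v = 0.970874
Year 0: k_p_x=1.0, q=0.016, term=0.015534
Year 1: k_p_x=0.984, q=0.022, term=0.020405
Year 2: k_p_x=0.962352, q=0.046, term=0.040512
Year 3: k_p_x=0.918084, q=0.031, term=0.025287
Year 4: k_p_x=0.889623, q=0.007, term=0.005372
A_x = 0.1071


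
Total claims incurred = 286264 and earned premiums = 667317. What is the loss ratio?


Loss ratio = claims / premiums
= 286264 / 667317
= 0.429


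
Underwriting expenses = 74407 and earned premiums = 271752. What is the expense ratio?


Expense ratio = expenses / premiums
= 74407 / 271752
= 0.2738


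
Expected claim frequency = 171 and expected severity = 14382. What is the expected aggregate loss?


E[S] = E[N] * E[X]
= 171 * 14382
= 2.4593e+06


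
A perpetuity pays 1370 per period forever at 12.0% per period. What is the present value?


PV = PMT / i
= 1370 / 0.12
= 11416.6667


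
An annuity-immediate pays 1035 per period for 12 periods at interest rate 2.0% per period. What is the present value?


PV = PMT * (1 - (1+i)^(-n)) / i
= 1035 * (1 - (1+0.02)^(-12)) / 0.02
= 1035 * (1 - 0.788493) / 0.02
= 1035 * 10.575341
= 10945.4782


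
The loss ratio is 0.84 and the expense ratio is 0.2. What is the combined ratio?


Combined ratio = loss ratio + expense ratio
= 0.84 + 0.2
= 1.04


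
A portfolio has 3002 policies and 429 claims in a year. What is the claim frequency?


frequency = claims / policies
= 429 / 3002
= 0.1429


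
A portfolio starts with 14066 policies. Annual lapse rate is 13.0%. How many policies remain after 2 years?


remaining = initial * (1 - lapse)^years
= 14066 * (1 - 0.13)^2
= 14066 * 0.7569
= 10646.5554


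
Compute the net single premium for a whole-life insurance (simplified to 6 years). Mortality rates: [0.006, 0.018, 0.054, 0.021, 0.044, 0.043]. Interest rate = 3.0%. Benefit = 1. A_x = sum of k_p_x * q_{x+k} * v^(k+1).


v = 0.970874
Year 0: k_p_x=1.0, q=0.006, term=0.005825
Year 1: k_p_x=0.994, q=0.018, term=0.016865
Year 2: k_p_x=0.976108, q=0.054, term=0.048237
Year 3: k_p_x=0.923398, q=0.021, term=0.017229
Year 4: k_p_x=0.904007, q=0.044, term=0.034311
Year 5: k_p_x=0.864231, q=0.043, term=0.031123
A_x = 0.1536


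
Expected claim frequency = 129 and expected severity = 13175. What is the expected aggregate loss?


E[S] = E[N] * E[X]
= 129 * 13175
= 1.6996e+06


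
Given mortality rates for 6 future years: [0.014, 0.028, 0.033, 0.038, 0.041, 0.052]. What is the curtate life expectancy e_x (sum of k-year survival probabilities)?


e_x = sum_{k=1}^{n} k_p_x
k_p_x values:
  1_p_x = 0.986
  2_p_x = 0.958392
  3_p_x = 0.926765
  4_p_x = 0.891548
  5_p_x = 0.854995
  6_p_x = 0.810535
e_x = 5.4282


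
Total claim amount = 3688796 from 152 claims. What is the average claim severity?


severity = total / number
= 3688796 / 152
= 24268.3947


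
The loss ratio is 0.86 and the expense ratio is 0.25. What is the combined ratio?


Combined ratio = loss ratio + expense ratio
= 0.86 + 0.25
= 1.11


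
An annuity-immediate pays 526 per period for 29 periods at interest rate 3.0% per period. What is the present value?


PV = PMT * (1 - (1+i)^(-n)) / i
= 526 * (1 - (1+0.03)^(-29)) / 0.03
= 526 * (1 - 0.424346) / 0.03
= 526 * 19.188455
= 10093.1271


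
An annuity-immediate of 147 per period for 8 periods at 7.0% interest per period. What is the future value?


FV = PMT * ((1+i)^n - 1) / i
= 147 * ((1.07)^8 - 1) / 0.07
= 147 * (1.718186 - 1) / 0.07
= 1508.191


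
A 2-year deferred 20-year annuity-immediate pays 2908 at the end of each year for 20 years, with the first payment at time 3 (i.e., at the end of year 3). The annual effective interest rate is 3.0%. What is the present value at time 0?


PV at time 2 of the 20-year annuity-immediate:
a_n = 2908 * (1-(1+0.03)^(-20))/0.03 = 43263.6969
Discount back 2 years to time 0:
PV = 43263.6969 * (1+0.03)^(-2)
= 43263.6969 * 0.942596
= 40780.1837


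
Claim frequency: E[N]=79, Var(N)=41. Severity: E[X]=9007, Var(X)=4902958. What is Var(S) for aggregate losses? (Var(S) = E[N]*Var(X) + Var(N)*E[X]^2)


Var(S) = E[N]*Var(X) + Var(N)*E[X]^2
= 79*4902958 + 41*9007^2
= 387333682 + 3326168009
= 3.7135e+09


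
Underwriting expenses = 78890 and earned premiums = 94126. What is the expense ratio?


Expense ratio = expenses / premiums
= 78890 / 94126
= 0.8381


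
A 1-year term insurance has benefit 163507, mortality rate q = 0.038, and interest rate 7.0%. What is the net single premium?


NSP = benefit * q * v
v = 1/(1+i) = 0.934579
NSP = 163507 * 0.038 * 0.934579
= 5806.7907


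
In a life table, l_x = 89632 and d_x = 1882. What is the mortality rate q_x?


q_x = d_x / l_x
= 1882 / 89632
= 0.021


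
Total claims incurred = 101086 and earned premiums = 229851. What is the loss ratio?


Loss ratio = claims / premiums
= 101086 / 229851
= 0.4398


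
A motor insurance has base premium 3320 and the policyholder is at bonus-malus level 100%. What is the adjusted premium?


adjusted = base * BM_level / 100
= 3320 * 100 / 100
= 3320 * 1.0
= 3320.0


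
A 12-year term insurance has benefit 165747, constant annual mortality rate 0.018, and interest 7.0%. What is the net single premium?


NSP = benefit * sum_{k=0}^{n-1} k_p_x * q * v^(k+1)
With constant q=0.018, v=0.934579
Sum = 0.131512
NSP = 165747 * 0.131512
= 21797.7052


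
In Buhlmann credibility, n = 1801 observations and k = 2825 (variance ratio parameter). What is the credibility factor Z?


Z = n / (n + k)
= 1801 / (1801 + 2825)
= 1801 / 4626
= 0.3893


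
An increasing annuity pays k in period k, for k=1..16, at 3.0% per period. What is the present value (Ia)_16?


(Ia)_n = sum_{k=1}^{n} k * v^k, v = 1/(1+i)
v = 0.970874
Sum computed term by term:
(Ia)_16 = 98.9088


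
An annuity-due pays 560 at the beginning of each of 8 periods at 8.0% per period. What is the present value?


PV_due = PMT * (1-(1+i)^(-n))/i * (1+i)
PV_immediate = 3218.1178
PV_due = 3218.1178 * 1.08
= 3475.5672


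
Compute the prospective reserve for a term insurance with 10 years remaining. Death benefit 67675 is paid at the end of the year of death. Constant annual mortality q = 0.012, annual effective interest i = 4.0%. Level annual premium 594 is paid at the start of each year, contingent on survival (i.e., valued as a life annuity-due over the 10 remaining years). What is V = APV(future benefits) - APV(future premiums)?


v = 1/(1+i) = 0.961538
APV(future benefits) per unit = sum_{k=0}^{9} k_p_x * q * v^(k+1) = 0.092599
APV(future benefits) = 67675 * 0.092599 = 6266.6487
Life annuity-due factor ä_{x:10} = sum_{k=0}^{9} k_p_x * v^k = 8.025261
APV(future premiums) = 594 * 8.025261 = 4767.0052
V = 6266.6487 - 4767.0052
= 1499.6435


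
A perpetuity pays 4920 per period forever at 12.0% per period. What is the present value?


PV = PMT / i
= 4920 / 0.12
= 41000.0


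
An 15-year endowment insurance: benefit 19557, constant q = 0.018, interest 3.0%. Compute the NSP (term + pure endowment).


Term component = 3749.2193
Pure endowment = 15_p_x * v^15 * benefit = 0.761504 * 0.641862 * 19557 = 9559.0819
NSP = 13308.3012


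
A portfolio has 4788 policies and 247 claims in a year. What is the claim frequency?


frequency = claims / policies
= 247 / 4788
= 0.0516


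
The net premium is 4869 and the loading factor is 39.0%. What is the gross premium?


Gross = net * (1 + loading)
= 4869 * (1 + 0.39)
= 4869 * 1.39
= 6767.91


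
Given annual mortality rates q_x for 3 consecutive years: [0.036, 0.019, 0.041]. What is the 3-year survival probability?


p_k = 1 - q_k for each year
Survival = product of (1 - q_k)
= 0.964 * 0.981 * 0.959
= 0.9069


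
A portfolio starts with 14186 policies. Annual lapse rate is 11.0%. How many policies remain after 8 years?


remaining = initial * (1 - lapse)^years
= 14186 * (1 - 0.11)^8
= 14186 * 0.393659
= 5584.4449


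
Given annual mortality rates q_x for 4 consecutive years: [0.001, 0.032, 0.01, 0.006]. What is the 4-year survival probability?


p_k = 1 - q_k for each year
Survival = product of (1 - q_k)
= 0.999 * 0.968 * 0.99 * 0.994
= 0.9516


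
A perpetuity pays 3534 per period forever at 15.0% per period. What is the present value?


PV = PMT / i
= 3534 / 0.15
= 23560.0


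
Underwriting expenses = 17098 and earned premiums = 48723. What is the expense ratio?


Expense ratio = expenses / premiums
= 17098 / 48723
= 0.3509


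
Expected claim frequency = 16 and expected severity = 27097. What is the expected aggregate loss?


E[S] = E[N] * E[X]
= 16 * 27097
= 433552


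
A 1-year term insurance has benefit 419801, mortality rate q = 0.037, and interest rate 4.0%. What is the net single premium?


NSP = benefit * q * v
v = 1/(1+i) = 0.961538
NSP = 419801 * 0.037 * 0.961538
= 14935.2279


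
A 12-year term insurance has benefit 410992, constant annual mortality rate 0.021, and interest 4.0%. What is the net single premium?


NSP = benefit * sum_{k=0}^{n-1} k_p_x * q * v^(k+1)
With constant q=0.021, v=0.961538
Sum = 0.177583
NSP = 410992 * 0.177583
= 72985.1869


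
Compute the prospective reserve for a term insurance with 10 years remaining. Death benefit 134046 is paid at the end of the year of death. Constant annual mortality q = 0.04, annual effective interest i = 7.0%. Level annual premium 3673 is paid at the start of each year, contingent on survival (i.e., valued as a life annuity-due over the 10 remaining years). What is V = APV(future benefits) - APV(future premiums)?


v = 1/(1+i) = 0.934579
APV(future benefits) per unit = sum_{k=0}^{9} k_p_x * q * v^(k+1) = 0.240739
APV(future benefits) = 134046 * 0.240739 = 32270.1268
Life annuity-due factor ä_{x:10} = sum_{k=0}^{9} k_p_x * v^k = 6.439774
APV(future premiums) = 3673 * 6.439774 = 23653.2884
V = 32270.1268 - 23653.2884
= 8616.8384


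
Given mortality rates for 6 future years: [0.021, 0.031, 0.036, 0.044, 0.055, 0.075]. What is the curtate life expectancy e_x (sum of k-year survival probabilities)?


e_x = sum_{k=1}^{n} k_p_x
k_p_x values:
  1_p_x = 0.979
  2_p_x = 0.948651
  3_p_x = 0.9145
  4_p_x = 0.874262
  5_p_x = 0.826177
  6_p_x = 0.764214
e_x = 5.3068


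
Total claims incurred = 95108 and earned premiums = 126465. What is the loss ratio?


Loss ratio = claims / premiums
= 95108 / 126465
= 0.752


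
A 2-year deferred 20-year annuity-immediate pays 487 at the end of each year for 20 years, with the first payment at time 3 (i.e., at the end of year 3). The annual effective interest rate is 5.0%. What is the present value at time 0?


PV at time 2 of the 20-year annuity-immediate:
a_n = 487 * (1-(1+0.05)^(-20))/0.05 = 6069.0964
Discount back 2 years to time 0:
PV = 6069.0964 * (1+0.05)^(-2)
= 6069.0964 * 0.907029
= 5504.8494


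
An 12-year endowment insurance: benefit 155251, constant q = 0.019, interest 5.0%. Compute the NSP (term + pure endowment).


Term component = 23840.1061
Pure endowment = 12_p_x * v^12 * benefit = 0.79438 * 0.556837 * 155251 = 68673.7726
NSP = 92513.8787


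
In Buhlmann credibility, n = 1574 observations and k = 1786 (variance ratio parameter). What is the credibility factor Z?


Z = n / (n + k)
= 1574 / (1574 + 1786)
= 1574 / 3360
= 0.4685


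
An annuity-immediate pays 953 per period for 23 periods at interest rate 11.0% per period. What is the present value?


PV = PMT * (1 - (1+i)^(-n)) / i
= 953 * (1 - (1+0.11)^(-23)) / 0.11
= 953 * (1 - 0.090693) / 0.11
= 953 * 8.266432
= 7877.9093


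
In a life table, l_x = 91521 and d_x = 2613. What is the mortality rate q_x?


q_x = d_x / l_x
= 2613 / 91521
= 0.0286


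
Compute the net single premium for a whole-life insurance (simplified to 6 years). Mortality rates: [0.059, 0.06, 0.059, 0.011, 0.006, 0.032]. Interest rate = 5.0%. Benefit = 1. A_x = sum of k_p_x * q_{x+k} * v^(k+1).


v = 0.952381
Year 0: k_p_x=1.0, q=0.059, term=0.05619
Year 1: k_p_x=0.941, q=0.06, term=0.051211
Year 2: k_p_x=0.88454, q=0.059, term=0.045082
Year 3: k_p_x=0.832352, q=0.011, term=0.007533
Year 4: k_p_x=0.823196, q=0.006, term=0.00387
Year 5: k_p_x=0.818257, q=0.032, term=0.019539
A_x = 0.1834


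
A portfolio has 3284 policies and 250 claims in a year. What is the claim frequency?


frequency = claims / policies
= 250 / 3284
= 0.0761


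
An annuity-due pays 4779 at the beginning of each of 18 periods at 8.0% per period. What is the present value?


PV_due = PMT * (1-(1+i)^(-n))/i * (1+i)
PV_immediate = 44788.2486
PV_due = 44788.2486 * 1.08
= 48371.3085


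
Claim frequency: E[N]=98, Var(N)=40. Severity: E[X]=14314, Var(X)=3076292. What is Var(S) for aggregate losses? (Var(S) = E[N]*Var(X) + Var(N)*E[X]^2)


Var(S) = E[N]*Var(X) + Var(N)*E[X]^2
= 98*3076292 + 40*14314^2
= 301476616 + 8195623840
= 8.4971e+09


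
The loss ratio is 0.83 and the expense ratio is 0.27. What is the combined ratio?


Combined ratio = loss ratio + expense ratio
= 0.83 + 0.27
= 1.1


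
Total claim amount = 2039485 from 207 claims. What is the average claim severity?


severity = total / number
= 2039485 / 207
= 9852.5845


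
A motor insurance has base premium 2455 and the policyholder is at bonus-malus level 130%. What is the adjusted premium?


adjusted = base * BM_level / 100
= 2455 * 130 / 100
= 2455 * 1.3
= 3191.5


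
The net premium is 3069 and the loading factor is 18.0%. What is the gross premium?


Gross = net * (1 + loading)
= 3069 * (1 + 0.18)
= 3069 * 1.18
= 3621.42


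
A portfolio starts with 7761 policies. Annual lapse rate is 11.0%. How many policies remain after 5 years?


remaining = initial * (1 - lapse)^years
= 7761 * (1 - 0.11)^5
= 7761 * 0.558406
= 4333.7885


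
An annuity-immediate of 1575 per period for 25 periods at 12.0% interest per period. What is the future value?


FV = PMT * ((1+i)^n - 1) / i
= 1575 * ((1.12)^25 - 1) / 0.12
= 1575 * (17.000064 - 1) / 0.12
= 210000.8453


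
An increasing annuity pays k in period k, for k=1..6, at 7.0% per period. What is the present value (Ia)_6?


(Ia)_n = sum_{k=1}^{n} k * v^k, v = 1/(1+i)
v = 0.934579
Sum computed term by term:
(Ia)_6 = 15.7449


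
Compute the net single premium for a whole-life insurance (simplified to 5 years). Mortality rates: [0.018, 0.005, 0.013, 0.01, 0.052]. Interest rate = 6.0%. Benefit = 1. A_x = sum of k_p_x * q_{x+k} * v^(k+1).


v = 0.943396
Year 0: k_p_x=1.0, q=0.018, term=0.016981
Year 1: k_p_x=0.982, q=0.005, term=0.00437
Year 2: k_p_x=0.97709, q=0.013, term=0.010665
Year 3: k_p_x=0.964388, q=0.01, term=0.007639
Year 4: k_p_x=0.954744, q=0.052, term=0.037099
A_x = 0.0768


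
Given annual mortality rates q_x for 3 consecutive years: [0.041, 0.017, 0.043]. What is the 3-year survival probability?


p_k = 1 - q_k for each year
Survival = product of (1 - q_k)
= 0.959 * 0.983 * 0.957
= 0.9022


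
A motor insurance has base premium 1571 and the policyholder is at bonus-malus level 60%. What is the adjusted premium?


adjusted = base * BM_level / 100
= 1571 * 60 / 100
= 1571 * 0.6
= 942.6


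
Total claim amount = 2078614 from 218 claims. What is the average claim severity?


severity = total / number
= 2078614 / 218
= 9534.9266


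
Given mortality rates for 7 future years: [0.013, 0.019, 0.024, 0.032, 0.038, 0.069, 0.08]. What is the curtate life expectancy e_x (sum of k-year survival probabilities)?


e_x = sum_{k=1}^{n} k_p_x
k_p_x values:
  1_p_x = 0.987
  2_p_x = 0.968247
  3_p_x = 0.945009
  4_p_x = 0.914769
  5_p_x = 0.880008
  6_p_x = 0.819287
  7_p_x = 0.753744
e_x = 6.2681


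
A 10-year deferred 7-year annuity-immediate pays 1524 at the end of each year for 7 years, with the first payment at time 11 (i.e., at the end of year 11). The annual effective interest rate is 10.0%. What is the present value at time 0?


PV at time 10 of the 7-year annuity-immediate:
a_n = 1524 * (1-(1+0.1)^(-7))/0.1 = 7419.4703
Discount back 10 years to time 0:
PV = 7419.4703 * (1+0.1)^(-10)
= 7419.4703 * 0.385543
= 2860.527


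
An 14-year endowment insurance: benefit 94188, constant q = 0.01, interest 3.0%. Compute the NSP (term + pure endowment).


Term component = 10022.9377
Pure endowment = 14_p_x * v^14 * benefit = 0.868746 * 0.661118 * 94188 = 54096.2491
NSP = 64119.1869


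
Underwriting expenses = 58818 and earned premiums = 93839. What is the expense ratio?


Expense ratio = expenses / premiums
= 58818 / 93839
= 0.6268


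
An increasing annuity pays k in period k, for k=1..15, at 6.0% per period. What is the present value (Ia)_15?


(Ia)_n = sum_{k=1}^{n} k * v^k, v = 1/(1+i)
v = 0.943396
Sum computed term by term:
(Ia)_15 = 67.2668


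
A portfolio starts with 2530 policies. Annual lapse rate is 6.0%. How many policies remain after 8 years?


remaining = initial * (1 - lapse)^years
= 2530 * (1 - 0.06)^8
= 2530 * 0.609569
= 1542.2094


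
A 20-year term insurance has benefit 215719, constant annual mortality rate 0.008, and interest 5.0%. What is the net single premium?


NSP = benefit * sum_{k=0}^{n-1} k_p_x * q * v^(k+1)
With constant q=0.008, v=0.952381
Sum = 0.093661
NSP = 215719 * 0.093661
= 20204.4662


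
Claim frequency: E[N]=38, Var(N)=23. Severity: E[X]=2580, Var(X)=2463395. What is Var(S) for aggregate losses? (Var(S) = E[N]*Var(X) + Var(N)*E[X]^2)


Var(S) = E[N]*Var(X) + Var(N)*E[X]^2
= 38*2463395 + 23*2580^2
= 93609010 + 153097200
= 2.4671e+08


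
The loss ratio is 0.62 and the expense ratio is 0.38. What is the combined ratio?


Combined ratio = loss ratio + expense ratio
= 0.62 + 0.38
= 1.0


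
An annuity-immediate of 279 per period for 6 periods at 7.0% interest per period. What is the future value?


FV = PMT * ((1+i)^n - 1) / i
= 279 * ((1.07)^6 - 1) / 0.07
= 279 * (1.50073 - 1) / 0.07
= 1995.7681


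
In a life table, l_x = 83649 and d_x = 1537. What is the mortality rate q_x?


q_x = d_x / l_x
= 1537 / 83649
= 0.0184


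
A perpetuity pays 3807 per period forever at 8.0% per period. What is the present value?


PV = PMT / i
= 3807 / 0.08
= 47587.5


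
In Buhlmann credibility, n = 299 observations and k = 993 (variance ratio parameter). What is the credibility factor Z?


Z = n / (n + k)
= 299 / (299 + 993)
= 299 / 1292
= 0.2314


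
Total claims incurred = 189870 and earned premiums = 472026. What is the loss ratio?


Loss ratio = claims / premiums
= 189870 / 472026
= 0.4022


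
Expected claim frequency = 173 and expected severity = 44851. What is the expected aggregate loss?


E[S] = E[N] * E[X]
= 173 * 44851
= 7.7592e+06


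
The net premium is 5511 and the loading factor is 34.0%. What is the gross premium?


Gross = net * (1 + loading)
= 5511 * (1 + 0.34)
= 5511 * 1.34
= 7384.74


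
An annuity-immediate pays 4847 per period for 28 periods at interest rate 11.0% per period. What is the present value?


PV = PMT * (1 - (1+i)^(-n)) / i
= 4847 * (1 - (1+0.11)^(-28)) / 0.11
= 4847 * (1 - 0.053822) / 0.11
= 4847 * 8.601622
= 41692.061


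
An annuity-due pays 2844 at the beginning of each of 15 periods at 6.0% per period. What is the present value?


PV_due = PMT * (1-(1+i)^(-n))/i * (1+i)
PV_immediate = 27621.6361
PV_due = 27621.6361 * 1.06
= 29278.9343


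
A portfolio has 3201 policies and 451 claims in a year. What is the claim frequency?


frequency = claims / policies
= 451 / 3201
= 0.1409


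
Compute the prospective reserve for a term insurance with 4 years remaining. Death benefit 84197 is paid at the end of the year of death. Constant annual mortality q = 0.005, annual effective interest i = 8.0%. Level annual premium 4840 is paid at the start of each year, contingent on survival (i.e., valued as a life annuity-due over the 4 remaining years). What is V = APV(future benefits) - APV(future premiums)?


v = 1/(1+i) = 0.925926
APV(future benefits) per unit = sum_{k=0}^{3} k_p_x * q * v^(k+1) = 0.016445
APV(future benefits) = 84197 * 0.016445 = 1384.5991
Life annuity-due factor ä_{x:4} = sum_{k=0}^{3} k_p_x * v^k = 3.552067
APV(future premiums) = 4840 * 3.552067 = 17192.006
V = 1384.5991 - 17192.006
= -15807.4069


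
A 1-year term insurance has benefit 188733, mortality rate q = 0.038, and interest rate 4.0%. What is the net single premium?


NSP = benefit * q * v
v = 1/(1+i) = 0.961538
NSP = 188733 * 0.038 * 0.961538
= 6896.0135


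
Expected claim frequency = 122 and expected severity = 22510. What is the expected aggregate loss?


E[S] = E[N] * E[X]
= 122 * 22510
= 2.7462e+06


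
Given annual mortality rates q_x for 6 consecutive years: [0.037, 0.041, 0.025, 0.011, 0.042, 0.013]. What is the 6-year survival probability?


p_k = 1 - q_k for each year
Survival = product of (1 - q_k)
= 0.963 * 0.959 * 0.975 * 0.989 * 0.958 * 0.987
= 0.842


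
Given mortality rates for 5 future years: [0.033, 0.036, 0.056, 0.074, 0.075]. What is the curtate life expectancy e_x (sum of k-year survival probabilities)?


e_x = sum_{k=1}^{n} k_p_x
k_p_x values:
  1_p_x = 0.967
  2_p_x = 0.932188
  3_p_x = 0.879985
  4_p_x = 0.814867
  5_p_x = 0.753752
e_x = 4.3478


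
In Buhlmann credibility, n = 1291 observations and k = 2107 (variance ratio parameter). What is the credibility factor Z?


Z = n / (n + k)
= 1291 / (1291 + 2107)
= 1291 / 3398
= 0.3799


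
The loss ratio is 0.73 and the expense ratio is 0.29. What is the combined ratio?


Combined ratio = loss ratio + expense ratio
= 0.73 + 0.29
= 1.02


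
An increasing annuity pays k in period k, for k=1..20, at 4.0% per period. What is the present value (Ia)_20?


(Ia)_n = sum_{k=1}^{n} k * v^k, v = 1/(1+i)
v = 0.961538
Sum computed term by term:
(Ia)_20 = 125.155


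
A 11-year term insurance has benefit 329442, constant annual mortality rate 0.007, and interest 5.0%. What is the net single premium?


NSP = benefit * sum_{k=0}^{n-1} k_p_x * q * v^(k+1)
With constant q=0.007, v=0.952381
Sum = 0.056344
NSP = 329442 * 0.056344
= 18561.9503


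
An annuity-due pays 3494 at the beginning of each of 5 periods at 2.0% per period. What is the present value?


PV_due = PMT * (1-(1+i)^(-n))/i * (1+i)
PV_immediate = 16468.8275
PV_due = 16468.8275 * 1.02
= 16798.2041


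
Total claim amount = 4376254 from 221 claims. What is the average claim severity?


severity = total / number
= 4376254 / 221
= 19802.0543


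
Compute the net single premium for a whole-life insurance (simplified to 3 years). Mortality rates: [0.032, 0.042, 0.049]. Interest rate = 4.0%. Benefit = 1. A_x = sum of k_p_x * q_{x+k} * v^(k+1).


v = 0.961538
Year 0: k_p_x=1.0, q=0.032, term=0.030769
Year 1: k_p_x=0.968, q=0.042, term=0.037589
Year 2: k_p_x=0.927344, q=0.049, term=0.040396
A_x = 0.1088


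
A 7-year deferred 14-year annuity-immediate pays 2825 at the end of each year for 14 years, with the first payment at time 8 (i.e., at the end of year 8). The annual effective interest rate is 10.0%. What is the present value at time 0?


PV at time 7 of the 14-year annuity-immediate:
a_n = 2825 * (1-(1+0.1)^(-14))/0.1 = 20810.8921
Discount back 7 years to time 0:
PV = 20810.8921 * (1+0.1)^(-7)
= 20810.8921 * 0.513158
= 10679.2782


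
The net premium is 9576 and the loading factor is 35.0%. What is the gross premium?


Gross = net * (1 + loading)
= 9576 * (1 + 0.35)
= 9576 * 1.35
= 12927.6


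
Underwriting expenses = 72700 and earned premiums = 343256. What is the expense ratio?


Expense ratio = expenses / premiums
= 72700 / 343256
= 0.2118


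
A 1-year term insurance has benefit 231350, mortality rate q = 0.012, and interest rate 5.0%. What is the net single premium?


NSP = benefit * q * v
v = 1/(1+i) = 0.952381
NSP = 231350 * 0.012 * 0.952381
= 2644.0


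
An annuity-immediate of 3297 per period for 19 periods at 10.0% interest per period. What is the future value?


FV = PMT * ((1+i)^n - 1) / i
= 3297 * ((1.1)^19 - 1) / 0.1
= 3297 * (6.115909 - 1) / 0.1
= 168671.5212


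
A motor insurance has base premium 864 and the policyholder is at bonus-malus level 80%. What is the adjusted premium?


adjusted = base * BM_level / 100
= 864 * 80 / 100
= 864 * 0.8
= 691.2


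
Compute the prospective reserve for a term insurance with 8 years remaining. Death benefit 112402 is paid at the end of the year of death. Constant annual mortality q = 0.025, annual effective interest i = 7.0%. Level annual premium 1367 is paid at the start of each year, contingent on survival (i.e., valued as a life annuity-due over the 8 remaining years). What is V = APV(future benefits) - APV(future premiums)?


v = 1/(1+i) = 0.934579
APV(future benefits) per unit = sum_{k=0}^{7} k_p_x * q * v^(k+1) = 0.138079
APV(future benefits) = 112402 * 0.138079 = 15520.3858
Life annuity-due factor ä_{x:8} = sum_{k=0}^{7} k_p_x * v^k = 5.909793
APV(future premiums) = 1367 * 5.909793 = 8078.6865
V = 15520.3858 - 8078.6865
= 7441.6993


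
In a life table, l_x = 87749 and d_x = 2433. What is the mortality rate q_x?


q_x = d_x / l_x
= 2433 / 87749
= 0.0277


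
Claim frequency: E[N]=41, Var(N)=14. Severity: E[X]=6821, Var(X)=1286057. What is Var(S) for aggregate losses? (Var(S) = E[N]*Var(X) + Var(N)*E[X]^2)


Var(S) = E[N]*Var(X) + Var(N)*E[X]^2
= 41*1286057 + 14*6821^2
= 52728337 + 651364574
= 7.0409e+08


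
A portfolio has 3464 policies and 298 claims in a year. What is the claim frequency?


frequency = claims / policies
= 298 / 3464
= 0.086


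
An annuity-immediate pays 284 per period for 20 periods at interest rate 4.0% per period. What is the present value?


PV = PMT * (1 - (1+i)^(-n)) / i
= 284 * (1 - (1+0.04)^(-20)) / 0.04
= 284 * (1 - 0.456387) / 0.04
= 284 * 13.590326
= 3859.6527


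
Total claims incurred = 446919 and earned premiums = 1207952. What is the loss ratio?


Loss ratio = claims / premiums
= 446919 / 1207952
= 0.37


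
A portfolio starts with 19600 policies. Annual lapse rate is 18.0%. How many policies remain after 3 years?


remaining = initial * (1 - lapse)^years
= 19600 * (1 - 0.18)^3
= 19600 * 0.551368
= 10806.8128


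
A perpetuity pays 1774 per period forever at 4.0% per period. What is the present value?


PV = PMT / i
= 1774 / 0.04
= 44350.0


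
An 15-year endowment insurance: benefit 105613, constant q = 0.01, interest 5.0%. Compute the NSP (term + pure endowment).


Term component = 10320.1015
Pure endowment = 15_p_x * v^15 * benefit = 0.860058 * 0.481017 * 105613 = 43692.3911
NSP = 54012.4926


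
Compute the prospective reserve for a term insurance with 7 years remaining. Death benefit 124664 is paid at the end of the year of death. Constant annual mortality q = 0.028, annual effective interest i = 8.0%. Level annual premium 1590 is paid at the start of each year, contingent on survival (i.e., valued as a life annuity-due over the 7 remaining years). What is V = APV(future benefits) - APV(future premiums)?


v = 1/(1+i) = 0.925926
APV(future benefits) per unit = sum_{k=0}^{6} k_p_x * q * v^(k+1) = 0.135256
APV(future benefits) = 124664 * 0.135256 = 16861.5988
Life annuity-due factor ä_{x:7} = sum_{k=0}^{6} k_p_x * v^k = 5.217031
APV(future premiums) = 1590 * 5.217031 = 8295.0793
V = 16861.5988 - 8295.0793
= 8566.5195


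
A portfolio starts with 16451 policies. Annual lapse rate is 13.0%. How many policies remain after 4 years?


remaining = initial * (1 - lapse)^years
= 16451 * (1 - 0.13)^4
= 16451 * 0.572898
= 9424.7386


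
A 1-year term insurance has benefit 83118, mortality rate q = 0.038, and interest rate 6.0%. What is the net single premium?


NSP = benefit * q * v
v = 1/(1+i) = 0.943396
NSP = 83118 * 0.038 * 0.943396
= 2979.7019


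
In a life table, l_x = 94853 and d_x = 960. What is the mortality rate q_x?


q_x = d_x / l_x
= 960 / 94853
= 0.0101


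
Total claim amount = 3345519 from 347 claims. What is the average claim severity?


severity = total / number
= 3345519 / 347
= 9641.2651


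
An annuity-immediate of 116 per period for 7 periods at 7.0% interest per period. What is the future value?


FV = PMT * ((1+i)^n - 1) / i
= 116 * ((1.07)^7 - 1) / 0.07
= 116 * (1.605781 - 1) / 0.07
= 1003.8664


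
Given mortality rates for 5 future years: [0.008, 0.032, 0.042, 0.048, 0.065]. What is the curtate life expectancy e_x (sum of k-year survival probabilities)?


e_x = sum_{k=1}^{n} k_p_x
k_p_x values:
  1_p_x = 0.992
  2_p_x = 0.960256
  3_p_x = 0.919925
  4_p_x = 0.875769
  5_p_x = 0.818844
e_x = 4.5668


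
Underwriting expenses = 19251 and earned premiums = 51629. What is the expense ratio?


Expense ratio = expenses / premiums
= 19251 / 51629
= 0.3729


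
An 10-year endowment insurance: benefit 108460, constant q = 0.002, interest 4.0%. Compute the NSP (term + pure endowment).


Term component = 1744.7917
Pure endowment = 10_p_x * v^10 * benefit = 0.980179 * 0.675564 * 108460 = 71819.3748
NSP = 73564.1664


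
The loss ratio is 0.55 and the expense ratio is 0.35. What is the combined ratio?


Combined ratio = loss ratio + expense ratio
= 0.55 + 0.35
= 0.9


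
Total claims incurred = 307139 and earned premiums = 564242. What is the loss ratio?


Loss ratio = claims / premiums
= 307139 / 564242
= 0.5443


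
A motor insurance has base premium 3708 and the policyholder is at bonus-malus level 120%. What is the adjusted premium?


adjusted = base * BM_level / 100
= 3708 * 120 / 100
= 3708 * 1.2
= 4449.6


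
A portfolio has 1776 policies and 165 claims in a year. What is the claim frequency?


frequency = claims / policies
= 165 / 1776
= 0.0929


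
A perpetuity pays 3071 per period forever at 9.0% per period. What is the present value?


PV = PMT / i
= 3071 / 0.09
= 34122.2222


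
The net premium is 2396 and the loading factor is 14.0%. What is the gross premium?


Gross = net * (1 + loading)
= 2396 * (1 + 0.14)
= 2396 * 1.14
= 2731.44


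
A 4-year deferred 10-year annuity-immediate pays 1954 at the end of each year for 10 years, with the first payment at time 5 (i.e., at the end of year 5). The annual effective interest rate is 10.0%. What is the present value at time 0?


PV at time 4 of the 10-year annuity-immediate:
a_n = 1954 * (1-(1+0.1)^(-10))/0.1 = 12006.4841
Discount back 4 years to time 0:
PV = 12006.4841 * (1+0.1)^(-4)
= 12006.4841 * 0.683013
= 8200.5902


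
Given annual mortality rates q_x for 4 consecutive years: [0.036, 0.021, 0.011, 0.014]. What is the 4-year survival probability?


p_k = 1 - q_k for each year
Survival = product of (1 - q_k)
= 0.964 * 0.979 * 0.989 * 0.986
= 0.9203


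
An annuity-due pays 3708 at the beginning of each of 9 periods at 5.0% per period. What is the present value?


PV_due = PMT * (1-(1+i)^(-n))/i * (1+i)
PV_immediate = 26355.8028
PV_due = 26355.8028 * 1.05
= 27673.5929


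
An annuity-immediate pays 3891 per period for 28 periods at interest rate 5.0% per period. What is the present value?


PV = PMT * (1 - (1+i)^(-n)) / i
= 3891 * (1 - (1+0.05)^(-28)) / 0.05
= 3891 * (1 - 0.255094) / 0.05
= 3891 * 14.898127
= 57968.6132


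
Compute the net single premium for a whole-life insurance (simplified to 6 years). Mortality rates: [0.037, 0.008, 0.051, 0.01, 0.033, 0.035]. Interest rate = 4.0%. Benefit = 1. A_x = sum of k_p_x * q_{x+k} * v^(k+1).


v = 0.961538
Year 0: k_p_x=1.0, q=0.037, term=0.035577
Year 1: k_p_x=0.963, q=0.008, term=0.007123
Year 2: k_p_x=0.955296, q=0.051, term=0.043312
Year 3: k_p_x=0.906576, q=0.01, term=0.007749
Year 4: k_p_x=0.89751, q=0.033, term=0.024344
Year 5: k_p_x=0.867892, q=0.035, term=0.024007
A_x = 0.1421


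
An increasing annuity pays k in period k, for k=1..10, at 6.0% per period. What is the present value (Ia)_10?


(Ia)_n = sum_{k=1}^{n} k * v^k, v = 1/(1+i)
v = 0.943396
Sum computed term by term:
(Ia)_10 = 36.9624


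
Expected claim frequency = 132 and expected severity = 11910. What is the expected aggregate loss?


E[S] = E[N] * E[X]
= 132 * 11910
= 1.5721e+06


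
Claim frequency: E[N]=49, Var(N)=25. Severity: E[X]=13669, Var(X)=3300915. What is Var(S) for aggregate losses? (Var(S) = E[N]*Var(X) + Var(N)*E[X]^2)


Var(S) = E[N]*Var(X) + Var(N)*E[X]^2
= 49*3300915 + 25*13669^2
= 161744835 + 4671039025
= 4.8328e+09


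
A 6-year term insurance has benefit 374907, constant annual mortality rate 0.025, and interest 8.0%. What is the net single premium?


NSP = benefit * sum_{k=0}^{n-1} k_p_x * q * v^(k+1)
With constant q=0.025, v=0.925926
Sum = 0.1092
NSP = 374907 * 0.1092
= 40939.9559


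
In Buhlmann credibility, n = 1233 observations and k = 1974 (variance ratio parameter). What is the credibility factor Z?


Z = n / (n + k)
= 1233 / (1233 + 1974)
= 1233 / 3207
= 0.3845


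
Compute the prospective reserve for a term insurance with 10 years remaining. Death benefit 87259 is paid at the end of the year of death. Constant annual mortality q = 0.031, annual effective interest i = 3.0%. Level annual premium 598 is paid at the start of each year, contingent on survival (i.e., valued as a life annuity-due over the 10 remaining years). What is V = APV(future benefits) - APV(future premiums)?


v = 1/(1+i) = 0.970874
APV(future benefits) per unit = sum_{k=0}^{9} k_p_x * q * v^(k+1) = 0.232204
APV(future benefits) = 87259 * 0.232204 = 20261.9025
Life annuity-due factor ä_{x:10} = sum_{k=0}^{9} k_p_x * v^k = 7.71517
APV(future premiums) = 598 * 7.71517 = 4613.6719
V = 20261.9025 - 4613.6719
= 15648.2306


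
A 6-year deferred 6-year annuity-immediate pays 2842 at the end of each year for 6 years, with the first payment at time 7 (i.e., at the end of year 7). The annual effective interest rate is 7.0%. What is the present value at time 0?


PV at time 6 of the 6-year annuity-immediate:
a_n = 2842 * (1-(1+0.07)^(-6))/0.07 = 13546.5057
Discount back 6 years to time 0:
PV = 13546.5057 * (1+0.07)^(-6)
= 13546.5057 * 0.666342
= 9026.6087


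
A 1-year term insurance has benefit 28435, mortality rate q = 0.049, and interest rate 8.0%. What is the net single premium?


NSP = benefit * q * v
v = 1/(1+i) = 0.925926
NSP = 28435 * 0.049 * 0.925926
= 1290.1065


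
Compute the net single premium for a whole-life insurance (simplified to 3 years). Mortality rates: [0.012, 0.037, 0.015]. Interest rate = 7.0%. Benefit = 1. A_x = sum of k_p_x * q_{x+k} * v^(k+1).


v = 0.934579
Year 0: k_p_x=1.0, q=0.012, term=0.011215
Year 1: k_p_x=0.988, q=0.037, term=0.031929
Year 2: k_p_x=0.951444, q=0.015, term=0.01165
A_x = 0.0548


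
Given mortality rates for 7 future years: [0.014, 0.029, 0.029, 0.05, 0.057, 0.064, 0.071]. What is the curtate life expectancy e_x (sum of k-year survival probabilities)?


e_x = sum_{k=1}^{n} k_p_x
k_p_x values:
  1_p_x = 0.986
  2_p_x = 0.957406
  3_p_x = 0.929641
  4_p_x = 0.883159
  5_p_x = 0.832819
  6_p_x = 0.779519
  7_p_x = 0.724173
e_x = 6.0927


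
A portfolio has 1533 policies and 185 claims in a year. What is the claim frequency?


frequency = claims / policies
= 185 / 1533
= 0.1207


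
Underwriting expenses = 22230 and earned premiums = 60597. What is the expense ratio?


Expense ratio = expenses / premiums
= 22230 / 60597
= 0.3668


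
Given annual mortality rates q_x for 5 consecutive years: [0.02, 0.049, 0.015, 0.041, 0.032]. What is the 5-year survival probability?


p_k = 1 - q_k for each year
Survival = product of (1 - q_k)
= 0.98 * 0.951 * 0.985 * 0.959 * 0.968
= 0.8522


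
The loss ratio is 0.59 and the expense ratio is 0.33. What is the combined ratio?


Combined ratio = loss ratio + expense ratio
= 0.59 + 0.33
= 0.92


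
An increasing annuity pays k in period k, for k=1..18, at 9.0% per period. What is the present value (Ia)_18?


(Ia)_n = sum_{k=1}^{n} k * v^k, v = 1/(1+i)
v = 0.917431
Sum computed term by term:
(Ia)_18 = 63.6416


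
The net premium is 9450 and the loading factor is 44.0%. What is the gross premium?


Gross = net * (1 + loading)
= 9450 * (1 + 0.44)
= 9450 * 1.44
= 13608.0


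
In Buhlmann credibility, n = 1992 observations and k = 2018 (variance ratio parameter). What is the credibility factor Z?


Z = n / (n + k)
= 1992 / (1992 + 2018)
= 1992 / 4010
= 0.4968


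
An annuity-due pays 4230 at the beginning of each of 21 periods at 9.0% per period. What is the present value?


PV_due = PMT * (1-(1+i)^(-n))/i * (1+i)
PV_immediate = 39306.191
PV_due = 39306.191 * 1.09
= 42843.7482


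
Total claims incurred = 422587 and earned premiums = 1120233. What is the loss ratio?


Loss ratio = claims / premiums
= 422587 / 1120233
= 0.3772


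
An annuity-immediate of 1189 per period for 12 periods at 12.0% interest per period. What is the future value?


FV = PMT * ((1+i)^n - 1) / i
= 1189 * ((1.12)^12 - 1) / 0.12
= 1189 * (3.895976 - 1) / 0.12
= 28694.2955


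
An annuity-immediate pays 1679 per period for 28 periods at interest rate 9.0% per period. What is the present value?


PV = PMT * (1 - (1+i)^(-n)) / i
= 1679 * (1 - (1+0.09)^(-28)) / 0.09
= 1679 * (1 - 0.089548) / 0.09
= 1679 * 10.116128
= 16984.9795


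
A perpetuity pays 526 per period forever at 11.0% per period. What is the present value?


PV = PMT / i
= 526 / 0.11
= 4781.8182


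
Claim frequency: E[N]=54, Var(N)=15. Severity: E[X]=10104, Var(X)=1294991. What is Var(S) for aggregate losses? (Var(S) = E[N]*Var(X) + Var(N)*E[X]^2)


Var(S) = E[N]*Var(X) + Var(N)*E[X]^2
= 54*1294991 + 15*10104^2
= 69929514 + 1531362240
= 1.6013e+09


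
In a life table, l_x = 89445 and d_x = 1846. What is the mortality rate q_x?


q_x = d_x / l_x
= 1846 / 89445
= 0.0206


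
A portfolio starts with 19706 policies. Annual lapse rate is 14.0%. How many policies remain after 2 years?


remaining = initial * (1 - lapse)^years
= 19706 * (1 - 0.14)^2
= 19706 * 0.7396
= 14574.5576


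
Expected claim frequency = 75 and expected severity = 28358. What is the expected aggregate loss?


E[S] = E[N] * E[X]
= 75 * 28358
= 2.1268e+06


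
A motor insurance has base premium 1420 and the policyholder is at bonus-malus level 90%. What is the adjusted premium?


adjusted = base * BM_level / 100
= 1420 * 90 / 100
= 1420 * 0.9
= 1278.0


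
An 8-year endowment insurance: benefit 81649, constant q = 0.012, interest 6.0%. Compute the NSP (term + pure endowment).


Term component = 5856.265
Pure endowment = 8_p_x * v^8 * benefit = 0.907937 * 0.627412 * 81649 = 46511.4099
NSP = 52367.6749


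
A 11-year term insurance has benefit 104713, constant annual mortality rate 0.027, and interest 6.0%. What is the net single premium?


NSP = benefit * sum_{k=0}^{n-1} k_p_x * q * v^(k+1)
With constant q=0.027, v=0.943396
Sum = 0.189363
NSP = 104713 * 0.189363
= 19828.7359
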